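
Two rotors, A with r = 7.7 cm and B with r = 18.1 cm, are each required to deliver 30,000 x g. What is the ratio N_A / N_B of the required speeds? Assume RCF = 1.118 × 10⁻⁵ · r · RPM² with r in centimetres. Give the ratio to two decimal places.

1.53

At fixed RCF, N ∝ 1/√r, so N_A/N_B = √(r_B/r_A) = √(18.1/7.7) = √2.350649 = 1.5332.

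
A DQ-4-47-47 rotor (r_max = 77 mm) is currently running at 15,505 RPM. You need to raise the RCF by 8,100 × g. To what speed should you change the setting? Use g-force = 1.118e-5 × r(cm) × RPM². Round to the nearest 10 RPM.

r = 77 mm = 7.7 cm
Current RCF = 1.118 × 10⁻⁵ × 7.7 × (15505)² = 1.118 × 10⁻⁵ × 7.7 × 240,405,025 ≈ 20,695.5 × g
Target RCF = 20,695.5 + 8,100 = 28,795.5 × g
N² = 28,795.5 / (8.6086 × 10⁻⁵) = 334,496,898
N ≈ √334,496,898 ≈ 18,289.3

18290 RPM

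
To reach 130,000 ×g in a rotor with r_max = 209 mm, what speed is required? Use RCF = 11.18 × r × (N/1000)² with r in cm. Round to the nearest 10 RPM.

≈ 23590 RPM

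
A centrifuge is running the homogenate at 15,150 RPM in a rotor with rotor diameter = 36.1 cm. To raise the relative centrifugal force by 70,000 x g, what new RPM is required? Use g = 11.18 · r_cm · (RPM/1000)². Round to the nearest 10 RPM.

r = 36.1 / 2 = 18.05 cm
Current RCF = 11.18 × 18.05 × (15.15)² = 11.18 × 18.05 × 229.5225 ≈ 46,317.4 × g
Target RCF = 46,317.4 + 70,000 = 116,317.4 × g
(N/1000)² = 116,317.4 / 201.799 = 576.4023
N = 1000 × √576.4023 ≈ 24,008.4

24010 RPM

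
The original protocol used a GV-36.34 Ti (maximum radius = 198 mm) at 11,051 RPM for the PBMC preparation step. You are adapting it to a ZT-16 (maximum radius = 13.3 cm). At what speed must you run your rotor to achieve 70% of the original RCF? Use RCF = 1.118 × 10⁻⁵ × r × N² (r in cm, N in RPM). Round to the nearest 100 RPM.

11300 RPM

Original rotor: r = 198 mm = 19.8 cm
RCF_original = 1.118 × 10⁻⁵ × 19.8 × (11051)² = 1.118 × 10⁻⁵ × 19.8 × 122,124,601 ≈ 27,034 × g
Target RCF = 0.7 × 27,034 ≈ 18,923.8 × g
18,923.8 = 1.118 × 10⁻⁵ × 13.3 × N²
N² = 18,923.8 / (14.8694 × 10⁻⁵) = 127,266,736
N ≈ √127,266,736 ≈ 11,281.3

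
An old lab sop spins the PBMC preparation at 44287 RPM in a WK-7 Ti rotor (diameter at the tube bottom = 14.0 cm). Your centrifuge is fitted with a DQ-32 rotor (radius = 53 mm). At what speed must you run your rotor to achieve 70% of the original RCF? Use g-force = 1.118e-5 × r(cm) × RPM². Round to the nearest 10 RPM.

Original rotor: r = 14.0 / 2 = 7 cm
RCF_original = 1.118 × 10⁻⁵ × 7 × (44287)² = 1.118 × 10⁻⁵ × 7 × 1,961,338,369 ≈ 153,494.3 × g
Target RCF = 0.7 × 153,494.3 ≈ 107,446 × g
Your rotor: r = 53 mm = 5.3 cm
107,446 = 1.118 × 10⁻⁵ × 5.3 × N²
N² = 107,446 / (5.9254 × 10⁻⁵) = 1,813,312,181
N ≈ √1,813,312,181 ≈ 42,583.0

42580 RPM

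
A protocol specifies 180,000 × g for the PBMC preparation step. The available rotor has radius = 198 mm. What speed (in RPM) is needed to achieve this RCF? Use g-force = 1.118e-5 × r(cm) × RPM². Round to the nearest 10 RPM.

r = 198 mm = 19.8 cm
180,000 = 1.118 × 10⁻⁵ × 19.8 × N²
N² = 180,000 / (22.1364 × 10⁻⁵) = 813,140,348
N ≈ √813,140,348 ≈ 28,515.6

N ≈ 28520 RPM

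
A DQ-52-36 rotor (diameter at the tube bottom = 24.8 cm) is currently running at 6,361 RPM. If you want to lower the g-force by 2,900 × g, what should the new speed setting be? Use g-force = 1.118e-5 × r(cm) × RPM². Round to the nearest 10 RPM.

≈ 4420 RPM

r = 24.8 / 2 = 12.4 cm
Current RCF = 1.118 × 10⁻⁵ × 12.4 × (6361)² = 1.118 × 10⁻⁵ × 12.4 × 40,462,321 ≈ 5,609.4 × g
Target RCF = 5,609.4 − 2,900 = 2,709.4 × g
N² = 2,709.4 / (13.8632 × 10⁻⁵) = 19,543,828
N ≈ √19,543,828 ≈ 4,420.8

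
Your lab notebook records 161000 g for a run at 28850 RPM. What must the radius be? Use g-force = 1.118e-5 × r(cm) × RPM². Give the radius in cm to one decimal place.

17.3 cm

RCF = 1.118 × 10⁻⁵ × r × N²
161000 = 1.118 × 10⁻⁵ × r × (28850)²
r = 161000 / (1.118 × 10⁻⁵ × 832,322,500) = 161000 / 9305.366 ≈ 17.302 cm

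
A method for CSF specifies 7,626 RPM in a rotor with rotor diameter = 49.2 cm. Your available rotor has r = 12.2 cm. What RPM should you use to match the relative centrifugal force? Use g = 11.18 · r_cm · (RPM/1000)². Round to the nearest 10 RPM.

Original rotor: r = 49.2 / 2 = 24.6 cm
RCF_original = 11.18 × 24.6 × (7.626)² = 11.18 × 24.6 × 58.155876 ≈ 15,994.5 × g
15,994.5 = 11.18 × 12.2 × (N/1000)²
(N/1000)² = 15,994.5 / 136.396 = 117.2652
N = 1000 × √117.2652 ≈ 10,828.9

≈ 10830 RPM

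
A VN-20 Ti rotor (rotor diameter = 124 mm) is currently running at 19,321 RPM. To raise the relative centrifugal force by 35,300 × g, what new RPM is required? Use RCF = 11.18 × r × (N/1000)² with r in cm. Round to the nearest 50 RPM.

r = 124 mm / 2 = 62 mm = 6.2 cm
Current RCF = 11.18 × 6.2 × (19.321)² = 11.18 × 6.2 × 373.301041 ≈ 25,875.7 × g
Target RCF = 25,875.7 + 35,300 = 61,175.7 × g
(N/1000)² = 61,175.7 / 69.316 = 882.5625
N = 1000 × √882.5625 ≈ 29,708.0

≈ 29700 RPM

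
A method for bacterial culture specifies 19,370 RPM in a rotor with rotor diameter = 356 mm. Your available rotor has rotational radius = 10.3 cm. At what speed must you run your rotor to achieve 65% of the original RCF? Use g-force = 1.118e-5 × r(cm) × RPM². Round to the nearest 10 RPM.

20530 RPM

Original rotor: r = 356 mm / 2 = 178 mm = 17.8 cm
RCF_original = 1.118 × 10⁻⁵ × 17.8 × (19370)² = 1.118 × 10⁻⁵ × 17.8 × 375,196,900 ≈ 74,665.7 × g
Target RCF = 0.65 × 74,665.7 ≈ 48,532.7 × g
48,532.7 = 1.118 × 10⁻⁵ × 10.3 × N²
N² = 48,532.7 / (11.5154 × 10⁻⁵) = 421,459,090
N ≈ √421,459,090 ≈ 20,529.5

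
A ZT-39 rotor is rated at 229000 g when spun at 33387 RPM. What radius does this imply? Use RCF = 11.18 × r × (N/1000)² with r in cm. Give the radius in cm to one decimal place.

229000 = 11.18 × r × (33.387)²
r = 229000 / (11.18 × 1114.691769) = 229000 / 12462.25 ≈ 18.375 cm

r ≈ 18.4 cm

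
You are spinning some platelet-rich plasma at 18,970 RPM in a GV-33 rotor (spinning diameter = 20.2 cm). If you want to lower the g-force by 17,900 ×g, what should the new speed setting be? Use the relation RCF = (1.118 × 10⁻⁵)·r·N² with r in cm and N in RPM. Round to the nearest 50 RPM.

N₂ ≈ 14200 RPM

r = 20.2 / 2 = 10.1 cm
Current RCF = 1.118 × 10⁻⁵ × 10.1 × (18970)² = 1.118 × 10⁻⁵ × 10.1 × 359,860,900 ≈ 40,634.8 × g
Target RCF = 40,634.8 − 17,900 = 22,734.8 × g
N² = 22,734.8 / (11.2918 × 10⁻⁵) = 201,339,025
N ≈ √201,339,025 ≈ 14,189.4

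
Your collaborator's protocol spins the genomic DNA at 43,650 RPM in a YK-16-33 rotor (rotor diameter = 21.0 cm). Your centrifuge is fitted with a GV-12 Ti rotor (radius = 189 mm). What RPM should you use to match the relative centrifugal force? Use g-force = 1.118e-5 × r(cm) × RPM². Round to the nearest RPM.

≈ 32535 RPM

Original rotor: r = 21.0 / 2 = 10.5 cm
RCF_original = 1.118 × 10⁻⁵ × 10.5 × (43650)² = 1.118 × 10⁻⁵ × 10.5 × 1,905,322,500 ≈ 223,665.8 × g
Your rotor: r = 189 mm = 18.9 cm
223,665.8 = 1.118 × 10⁻⁵ × 18.9 × N²
N² = 223,665.8 / (21.1302 × 10⁻⁵) = 1,058,512,461
N ≈ √1,058,512,461 ≈ 32,534.8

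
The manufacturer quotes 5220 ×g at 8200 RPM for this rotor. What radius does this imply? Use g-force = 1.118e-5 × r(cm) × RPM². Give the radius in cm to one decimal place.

r ≈ 6.9 cm

RCF = 1.118 × 10⁻⁵ × r × N²
5220 = 1.118 × 10⁻⁵ × r × (8200)²
r = 5220 / (1.118 × 10⁻⁵ × 67,240,000) = 5220 / 751.7432 ≈ 6.944 cm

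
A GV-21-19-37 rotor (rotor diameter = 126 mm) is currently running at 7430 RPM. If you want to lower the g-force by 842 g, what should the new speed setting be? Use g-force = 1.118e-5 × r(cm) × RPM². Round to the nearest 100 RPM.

6600 RPM

r = 126 mm / 2 = 63 mm = 6.3 cm
Current RCF = 1.118 × 10⁻⁵ × 6.3 × (7430)² = 1.118 × 10⁻⁵ × 6.3 × 55,204,900 ≈ 3,888.3 × g
Target RCF = 3,888.3 − 842 = 3,046.3 × g
N² = 3,046.3 / (7.0434 × 10⁻⁵) = 43,250,419
N ≈ √43,250,419 ≈ 6,576.5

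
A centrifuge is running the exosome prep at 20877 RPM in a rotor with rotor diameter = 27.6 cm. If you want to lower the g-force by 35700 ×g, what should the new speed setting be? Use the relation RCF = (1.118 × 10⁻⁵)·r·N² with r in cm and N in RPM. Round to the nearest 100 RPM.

14300 RPM

r = 27.6 / 2 = 13.8 cm
Current RCF = 1.118 × 10⁻⁵ × 13.8 × (20877)² = 1.118 × 10⁻⁵ × 13.8 × 435,849,129 ≈ 67,244.5 × g
Target RCF = 67,244.5 − 35,700 = 31,544.5 × g
N² = 31,544.5 / (15.4284 × 10⁻⁵) = 204,457,364
N ≈ √204,457,364 ≈ 14,298.9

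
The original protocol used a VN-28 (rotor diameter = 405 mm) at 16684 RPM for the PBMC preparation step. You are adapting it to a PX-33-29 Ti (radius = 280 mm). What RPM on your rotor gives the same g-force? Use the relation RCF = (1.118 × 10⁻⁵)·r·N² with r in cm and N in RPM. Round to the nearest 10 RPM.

≈ 14190 RPM

Original rotor: r = 405 mm / 2 = 202.5 mm = 20.25 cm
RCF = 1.118 × 10⁻⁵ × r × N²
RCF_original = 1.118 × 10⁻⁵ × 20.25 × (16684)² = 1.118 × 10⁻⁵ × 20.25 × 278,355,856 ≈ 63,018.4 × g
Your rotor: r = 280 mm = 28.0 cm
63,018.4 = 1.118 × 10⁻⁵ × 28 × N²
N² = 63,018.4 / (31.304 × 10⁻⁵) = 201,311,015
N ≈ √201,311,015 ≈ 14,188.4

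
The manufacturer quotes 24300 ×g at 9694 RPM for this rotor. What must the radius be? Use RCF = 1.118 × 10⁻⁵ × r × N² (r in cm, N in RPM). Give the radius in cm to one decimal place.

r ≈ 23.1 cm

24300 = 1.118 × 10⁻⁵ × r × (9694)²
r = 24300 / (1.118 × 10⁻⁵ × 93,973,636) = 24300 / 1050.625 ≈ 23.129 cm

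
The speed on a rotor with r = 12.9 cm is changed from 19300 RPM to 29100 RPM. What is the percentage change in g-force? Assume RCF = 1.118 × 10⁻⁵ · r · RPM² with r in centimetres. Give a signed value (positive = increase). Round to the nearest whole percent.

RCF ∝ N², so the ratio is (29100/19300)² = (1.507772)² = 2.2734.
Change = 2.2734 − 1 = +1.2734 → +127.3%.

+127%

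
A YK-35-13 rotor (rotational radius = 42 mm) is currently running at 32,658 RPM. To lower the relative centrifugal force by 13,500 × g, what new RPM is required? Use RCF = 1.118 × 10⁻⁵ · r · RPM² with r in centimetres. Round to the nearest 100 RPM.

27900 RPM

r = 42 mm = 4.2 cm
Current RCF = 1.118 × 10⁻⁵ × 4.2 × (32658)² = 1.118 × 10⁻⁵ × 4.2 × 1,066,544,964 ≈ 50,080.7 × g
Target RCF = 50,080.7 − 13,500 = 36,580.7 × g
N² = 36,580.7 / (4.6956 × 10⁻⁵) = 779,042,082
N ≈ √779,042,082 ≈ 27,911.3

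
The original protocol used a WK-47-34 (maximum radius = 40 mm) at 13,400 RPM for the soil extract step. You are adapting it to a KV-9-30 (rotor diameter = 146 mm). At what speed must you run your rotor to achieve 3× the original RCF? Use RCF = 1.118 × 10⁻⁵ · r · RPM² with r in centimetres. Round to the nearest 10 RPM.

Original rotor: r = 40 mm = 4.0 cm
RCF_original = 1.118 × 10⁻⁵ × 4 × (13400)² = 1.118 × 10⁻⁵ × 4 × 179,560,000 ≈ 8,029.9 × g
Target RCF = 3 × 8,029.9 ≈ 24,089.7 × g
Your rotor: r = 146 mm / 2 = 73 mm = 7.3 cm
24,089.7 = 1.118 × 10⁻⁵ × 7.3 × N²
N² = 24,089.7 / (8.1614 × 10⁻⁵) = 295,166,270
N ≈ √295,166,270 ≈ 17,180.4

≈ 17180 RPM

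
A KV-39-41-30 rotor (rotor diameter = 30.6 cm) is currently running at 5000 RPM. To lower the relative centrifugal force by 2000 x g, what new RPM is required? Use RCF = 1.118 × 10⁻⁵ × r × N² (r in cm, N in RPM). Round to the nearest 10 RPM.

≈ 3650 RPM

r = 30.6 / 2 = 15.3 cm
Current RCF = 1.118 × 10⁻⁵ × 15.3 × (5000)² = 1.118 × 10⁻⁵ × 15.3 × 25,000,000 ≈ 4,276.3 × g
Target RCF = 4,276.3 − 2,000 = 2,276.3 × g
N² = 2,276.3 / (17.1054 × 10⁻⁵) = 13,307,494
N ≈ √13,307,494 ≈ 3,647.9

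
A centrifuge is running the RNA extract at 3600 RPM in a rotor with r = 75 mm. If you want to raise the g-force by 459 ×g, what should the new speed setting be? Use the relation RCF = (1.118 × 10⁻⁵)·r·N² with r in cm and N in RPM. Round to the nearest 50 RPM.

N₂ ≈ 4300 RPM

r = 75 mm = 7.5 cm
Current RCF = 1.118 × 10⁻⁵ × 7.5 × (3600)² = 1.118 × 10⁻⁵ × 7.5 × 12,960,000 ≈ 1,086.7 × g
Target RCF = 1,086.7 + 459 = 1,545.7 × g
N² = 1,545.7 / (8.385 × 10⁻⁵) = 18,434,109
N ≈ √18,434,109 ≈ 4,293.5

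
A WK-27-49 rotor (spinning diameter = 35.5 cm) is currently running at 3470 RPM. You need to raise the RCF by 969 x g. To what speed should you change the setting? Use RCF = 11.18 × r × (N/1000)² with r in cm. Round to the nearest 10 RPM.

r = 35.5 / 2 = 17.75 cm
Current RCF = 11.18 × 17.75 × (3.47)² = 11.18 × 17.75 × 12.0409 ≈ 2,389.5 × g
Target RCF = 2,389.5 + 969 = 3,358.5 × g
(N/1000)² = 3,358.5 / 198.445 = 16.92408
N = 1000 × √16.92408 ≈ 4,113.9

N₂ ≈ 4110 RPM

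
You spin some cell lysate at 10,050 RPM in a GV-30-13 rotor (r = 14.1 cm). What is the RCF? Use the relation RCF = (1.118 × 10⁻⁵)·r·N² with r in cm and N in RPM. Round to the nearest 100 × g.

15900 x g

RCF = 1.118 × 10⁻⁵ × 14.1 × (10050)² = 1.118 × 10⁻⁵ × 14.1 × 101,002,500 ≈ 15,921.8 × g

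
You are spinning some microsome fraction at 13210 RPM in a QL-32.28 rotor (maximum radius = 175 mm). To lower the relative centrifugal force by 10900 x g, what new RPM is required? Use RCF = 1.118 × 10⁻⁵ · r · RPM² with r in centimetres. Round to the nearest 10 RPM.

N₂ ≈ 10900 RPM

r = 175 mm = 17.5 cm
Current RCF = 1.118 × 10⁻⁵ × 17.5 × (13210)² = 1.118 × 10⁻⁵ × 17.5 × 174,504,100 ≈ 34,141.7 × g
Target RCF = 34,141.7 − 10,900 = 23,241.7 × g
N² = 23,241.7 / (19.565 × 10⁻⁵) = 118,792,231
N ≈ √118,792,231 ≈ 10,899.2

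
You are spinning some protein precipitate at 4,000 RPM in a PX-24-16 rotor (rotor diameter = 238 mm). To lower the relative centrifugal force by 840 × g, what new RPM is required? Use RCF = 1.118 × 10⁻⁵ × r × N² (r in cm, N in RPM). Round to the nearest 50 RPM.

r = 238 mm / 2 = 119 mm = 11.9 cm
Current RCF = 1.118 × 10⁻⁵ × 11.9 × (4000)² = 1.118 × 10⁻⁵ × 11.9 × 16,000,000 ≈ 2,128.7 × g
Target RCF = 2,128.7 − 840 = 1,288.7 × g
N² = 1,288.7 / (13.3042 × 10⁻⁵) = 9,686,415
N ≈ √9,686,415 ≈ 3,112.3

≈ 3100 RPM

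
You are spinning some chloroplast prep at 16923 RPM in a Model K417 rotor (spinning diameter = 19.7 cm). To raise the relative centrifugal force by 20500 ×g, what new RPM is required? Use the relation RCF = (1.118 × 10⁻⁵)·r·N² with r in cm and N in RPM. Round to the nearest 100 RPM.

r = 19.7 / 2 = 9.85 cm
Current RCF = 1.118 × 10⁻⁵ × 9.85 × (16923)² = 1.118 × 10⁻⁵ × 9.85 × 286,387,929 ≈ 31,537.9 × g
Target RCF = 31,537.9 + 20,500 = 52,037.9 × g
N² = 52,037.9 / (11.0123 × 10⁻⁵) = 472,543,429
N ≈ √472,543,429 ≈ 21,738.1

21700 RPM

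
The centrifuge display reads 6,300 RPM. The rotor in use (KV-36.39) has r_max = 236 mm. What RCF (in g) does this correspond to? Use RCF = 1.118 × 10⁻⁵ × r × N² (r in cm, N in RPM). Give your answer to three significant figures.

≈ 10500 g

r = 236 mm = 23.6 cm
RCF = 1.118 × 10⁻⁵ × 23.6 × (6300)² = 1.118 × 10⁻⁵ × 23.6 × 39,690,000 ≈ 10,472.1 × g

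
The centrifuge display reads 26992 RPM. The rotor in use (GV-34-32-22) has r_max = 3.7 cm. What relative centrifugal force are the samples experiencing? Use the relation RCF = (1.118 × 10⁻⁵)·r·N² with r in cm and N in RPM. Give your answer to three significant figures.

RCF ≈ 30100 ×g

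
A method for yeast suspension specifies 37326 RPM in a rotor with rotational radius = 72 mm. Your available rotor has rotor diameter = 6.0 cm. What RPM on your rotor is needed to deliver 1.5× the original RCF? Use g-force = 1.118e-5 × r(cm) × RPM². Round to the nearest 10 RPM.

Original rotor: r = 72 mm = 7.2 cm
RCF = 1.118 × 10⁻⁵ × r × N²
RCF_original = 1.118 × 10⁻⁵ × 7.2 × (37326)² = 1.118 × 10⁻⁵ × 7.2 × 1,393,230,276 ≈ 112,149.5 × g
Target RCF = 1.5 × 112,149.5 ≈ 168,224.2 × g
Your rotor: r = 6.0 / 2 = 3 cm
168,224.2 = 1.118 × 10⁻⁵ × 3 × N²
N² = 168,224.2 / (3.354 × 10⁻⁵) = 5,015,629,100
N ≈ √5,015,629,100 ≈ 70,821.1

≈ 70820 RPM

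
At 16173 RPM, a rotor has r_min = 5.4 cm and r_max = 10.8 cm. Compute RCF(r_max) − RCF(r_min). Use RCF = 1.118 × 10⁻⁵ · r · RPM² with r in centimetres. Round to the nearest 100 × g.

ΔRCF = 1.118 × 10⁻⁵ × (r_max − r_min) × N² = 1.118 × 10⁻⁵ × 5.4 × 261,565,929 ≈ 15,791.3

ΔRCF ≈ 15800 ×g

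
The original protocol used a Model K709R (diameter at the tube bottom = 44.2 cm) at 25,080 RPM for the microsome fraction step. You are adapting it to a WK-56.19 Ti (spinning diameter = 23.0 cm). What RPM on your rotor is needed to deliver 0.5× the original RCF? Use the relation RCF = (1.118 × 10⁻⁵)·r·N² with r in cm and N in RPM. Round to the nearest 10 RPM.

24580 RPM

Original rotor: r = 44.2 / 2 = 22.1 cm
RCF_original = 1.118 × 10⁻⁵ × 22.1 × (25080)² = 1.118 × 10⁻⁵ × 22.1 × 629,006,400 ≈ 155,413.6 × g
Target RCF = 0.5 × 155,413.6 ≈ 77,706.8 × g
Your rotor: r = 23.0 / 2 = 11.5 cm
77,706.8 = 1.118 × 10⁻⁵ × 11.5 × N²
N² = 77,706.8 / (12.857 × 10⁻⁵) = 604,392,938
N ≈ √604,392,938 ≈ 24,584.4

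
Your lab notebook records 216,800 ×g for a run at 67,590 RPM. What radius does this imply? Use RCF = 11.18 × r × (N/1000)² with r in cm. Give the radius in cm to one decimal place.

216800 = 11.18 × r × (67.59)²
r = 216800 / (11.18 × 4568.4081) = 216800 / 51074.8 ≈ 4.245 cm

r ≈ 4.2 cm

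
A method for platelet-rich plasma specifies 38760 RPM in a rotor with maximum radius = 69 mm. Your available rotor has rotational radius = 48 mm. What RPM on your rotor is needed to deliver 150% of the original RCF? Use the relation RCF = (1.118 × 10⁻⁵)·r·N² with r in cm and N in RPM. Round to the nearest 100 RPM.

≈ 56900 RPM

Original rotor: r = 69 mm = 6.9 cm
RCF = 1.118 × 10⁻⁵ × r × N²
RCF_original = 1.118 × 10⁻⁵ × 6.9 × (38760)² = 1.118 × 10⁻⁵ × 6.9 × 1,502,337,600 ≈ 115,893.3 × g
Target RCF = 1.5 × 115,893.3 ≈ 173,840 × g
Your rotor: r = 48 mm = 4.8 cm
173,840 = 1.118 × 10⁻⁵ × 4.8 × N²
N² = 173,840 / (5.3664 × 10⁻⁵) = 3,239,415,623
N ≈ √3,239,415,623 ≈ 56,915.9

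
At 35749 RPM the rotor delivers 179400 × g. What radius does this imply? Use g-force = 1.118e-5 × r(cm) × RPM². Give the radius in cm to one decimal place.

179400 = 1.118 × 10⁻⁵ × r × (35749)²
r = 179400 / (1.118 × 10⁻⁵ × 1,277,991,001) = 179400 / 14287.94 ≈ 12.556 cm

12.6 cm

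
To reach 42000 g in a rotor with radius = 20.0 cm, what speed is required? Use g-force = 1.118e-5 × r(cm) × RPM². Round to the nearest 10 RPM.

RCF = 1.118 × 10⁻⁵ × r × N²
42,000 = 1.118 × 10⁻⁵ × 20 × N²
N² = 42,000 / (22.36 × 10⁻⁵) = 187,835,420
N ≈ √187,835,420 ≈ 13,705.3

13710 RPM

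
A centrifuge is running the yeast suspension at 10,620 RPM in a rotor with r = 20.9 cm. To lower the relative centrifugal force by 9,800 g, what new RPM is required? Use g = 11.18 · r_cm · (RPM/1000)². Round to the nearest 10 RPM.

Current RCF = 11.18 × 20.9 × (10.62)² = 11.18 × 20.9 × 112.7844 ≈ 26,353.4 × g
Target RCF = 26,353.4 − 9,800 = 16,553.4 × g
(N/1000)² = 16,553.4 / 233.662 = 70.84335
N = 1000 × √70.84335 ≈ 8,416.8

N₂ ≈ 8420 RPM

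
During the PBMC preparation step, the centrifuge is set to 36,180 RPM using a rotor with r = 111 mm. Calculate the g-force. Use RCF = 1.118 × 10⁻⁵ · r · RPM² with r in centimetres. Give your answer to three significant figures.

r = 111 mm = 11.1 cm
RCF = 1.118 × 10⁻⁵ × 11.1 × (36180)² = 1.118 × 10⁻⁵ × 11.1 × 1,308,992,400 ≈ 162,443.3 × g

162000 g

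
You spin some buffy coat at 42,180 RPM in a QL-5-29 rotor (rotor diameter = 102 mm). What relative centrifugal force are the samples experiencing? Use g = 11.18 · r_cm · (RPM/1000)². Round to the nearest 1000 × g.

≈ 101000 x g

r = 102 mm / 2 = 51 mm = 5.1 cm
RCF = 11.18 × 5.1 × (42.18)² = 11.18 × 5.1 × 1,779.1524 ≈ 101,443.7 × g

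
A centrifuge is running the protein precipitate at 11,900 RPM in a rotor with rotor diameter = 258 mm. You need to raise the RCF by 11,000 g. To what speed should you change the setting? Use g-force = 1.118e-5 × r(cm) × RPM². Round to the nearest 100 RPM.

≈ 14800 RPM

r = 258 mm / 2 = 129 mm = 12.9 cm
Current RCF = 1.118 × 10⁻⁵ × 12.9 × (11900)² = 1.118 × 10⁻⁵ × 12.9 × 141,610,000 ≈ 20,423.3 × g
Target RCF = 20,423.3 + 11,000 = 31,423.3 × g
N² = 31,423.3 / (14.4222 × 10⁻⁵) = 217,881,461
N ≈ √217,881,461 ≈ 14,760.8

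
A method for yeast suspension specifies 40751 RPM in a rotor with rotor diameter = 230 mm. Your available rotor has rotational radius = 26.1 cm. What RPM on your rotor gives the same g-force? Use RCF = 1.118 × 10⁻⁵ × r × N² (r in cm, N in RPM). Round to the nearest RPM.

27050 RPM

Original rotor: r = 230 mm / 2 = 115 mm = 11.5 cm
RCF_original = 1.118 × 10⁻⁵ × 11.5 × (40751)² = 1.118 × 10⁻⁵ × 11.5 × 1,660,644,001 ≈ 213,509 × g
213,509 = 1.118 × 10⁻⁵ × 26.1 × N²
N² = 213,509 / (29.1798 × 10⁻⁵) = 731,701,382
N ≈ √731,701,382 ≈ 27,050.0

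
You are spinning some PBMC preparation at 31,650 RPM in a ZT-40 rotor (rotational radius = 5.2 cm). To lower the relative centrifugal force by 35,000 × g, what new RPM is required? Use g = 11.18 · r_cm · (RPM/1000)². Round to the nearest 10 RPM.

≈ 19990 RPM

Current RCF = 11.18 × 5.2 × (31.65)² = 11.18 × 5.2 × 1,001.7225 ≈ 58,236.1 × g
Target RCF = 58,236.1 − 35,000 = 23,236.1 × g
(N/1000)² = 23,236.1 / 58.136 = 399.6852
N = 1000 × √399.6852 ≈ 19,992.1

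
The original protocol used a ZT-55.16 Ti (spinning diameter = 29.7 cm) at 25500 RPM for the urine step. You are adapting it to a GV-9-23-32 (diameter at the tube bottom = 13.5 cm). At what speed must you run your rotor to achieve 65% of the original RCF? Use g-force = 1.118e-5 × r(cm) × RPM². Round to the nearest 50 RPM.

30500 RPM

Original rotor: r = 29.7 / 2 = 14.85 cm
RCF_original = 1.118 × 10⁻⁵ × 14.85 × (25500)² = 1.118 × 10⁻⁵ × 14.85 × 650,250,000 ≈ 107,956.5 × g
Target RCF = 0.65 × 107,956.5 ≈ 70,171.7 × g
Your rotor: r = 13.5 / 2 = 6.75 cm
70,171.7 = 1.118 × 10⁻⁵ × 6.75 × N²
N² = 70,171.7 / (7.5465 × 10⁻⁵) = 929,857,550
N ≈ √929,857,550 ≈ 30,493.6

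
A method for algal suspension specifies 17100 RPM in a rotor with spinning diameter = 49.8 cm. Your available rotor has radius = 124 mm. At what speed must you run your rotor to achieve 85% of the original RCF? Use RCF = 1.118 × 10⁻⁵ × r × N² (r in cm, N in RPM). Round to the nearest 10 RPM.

Original rotor: r = 49.8 / 2 = 24.9 cm
RCF_original = 1.118 × 10⁻⁵ × 24.9 × (17100)² = 1.118 × 10⁻⁵ × 24.9 × 292,410,000 ≈ 81,401.7 × g
Target RCF = 0.85 × 81,401.7 ≈ 69,191.4 × g
Your rotor: r = 124 mm = 12.4 cm
69,191.4 = 1.118 × 10⁻⁵ × 12.4 × N²
N² = 69,191.4 / (13.8632 × 10⁻⁵) = 499,101,218
N ≈ √499,101,218 ≈ 22,340.6

≈ 22340 RPM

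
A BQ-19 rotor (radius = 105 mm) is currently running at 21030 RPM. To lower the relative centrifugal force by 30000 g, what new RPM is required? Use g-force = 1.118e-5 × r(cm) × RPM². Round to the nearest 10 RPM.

r = 105 mm = 10.5 cm
Current RCF = 1.118 × 10⁻⁵ × 10.5 × (21030)² = 1.118 × 10⁻⁵ × 10.5 × 442,260,900 ≈ 51,917 × g
Target RCF = 51,917 − 30,000 = 21,917 × g
N² = 21,917 / (11.739 × 10⁻⁵) = 186,702,445
N ≈ √186,702,445 ≈ 13,663.9

N₂ ≈ 13660 RPM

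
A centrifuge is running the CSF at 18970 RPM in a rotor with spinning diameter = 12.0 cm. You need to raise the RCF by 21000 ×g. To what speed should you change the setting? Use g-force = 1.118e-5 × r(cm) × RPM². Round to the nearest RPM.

25941 RPM

r = 12.0 / 2 = 6 cm
Current RCF = 1.118 × 10⁻⁵ × 6 × (18970)² = 1.118 × 10⁻⁵ × 6 × 359,860,900 ≈ 24,139.5 × g
Target RCF = 24,139.5 + 21,000 = 45,139.5 × g
N² = 45,139.5 / (6.708 × 10⁻⁵) = 672,920,394
N ≈ √672,920,394 ≈ 25,940.7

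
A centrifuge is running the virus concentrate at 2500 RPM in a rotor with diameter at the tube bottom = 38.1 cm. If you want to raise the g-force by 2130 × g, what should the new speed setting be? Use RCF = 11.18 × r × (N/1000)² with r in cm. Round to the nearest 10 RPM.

N₂ ≈ 4030 RPM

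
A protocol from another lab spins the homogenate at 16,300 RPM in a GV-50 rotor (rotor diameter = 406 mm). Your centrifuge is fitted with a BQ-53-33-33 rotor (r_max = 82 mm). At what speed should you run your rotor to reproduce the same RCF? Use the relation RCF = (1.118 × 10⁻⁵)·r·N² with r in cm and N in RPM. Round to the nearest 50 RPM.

25650 RPM

Original rotor: r = 406 mm / 2 = 203 mm = 20.3 cm
RCF_original = 1.118 × 10⁻⁵ × 20.3 × (16300)² = 1.118 × 10⁻⁵ × 20.3 × 265,690,000 ≈ 60,299.4 × g
Your rotor: r = 82 mm = 8.2 cm
60,299.4 = 1.118 × 10⁻⁵ × 8.2 × N²
N² = 60,299.4 / (9.1676 × 10⁻⁵) = 657,744,666
N ≈ √657,744,666 ≈ 25,646.5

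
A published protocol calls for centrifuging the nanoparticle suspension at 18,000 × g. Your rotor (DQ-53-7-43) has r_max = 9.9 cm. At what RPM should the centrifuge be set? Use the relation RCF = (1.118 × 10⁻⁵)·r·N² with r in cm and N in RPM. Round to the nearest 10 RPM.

≈ 12750 RPM

18,000 = 1.118 × 10⁻⁵ × 9.9 × N²
N² = 18,000 / (11.0682 × 10⁻⁵) = 162,628,070
N ≈ √162,628,070 ≈ 12,752.6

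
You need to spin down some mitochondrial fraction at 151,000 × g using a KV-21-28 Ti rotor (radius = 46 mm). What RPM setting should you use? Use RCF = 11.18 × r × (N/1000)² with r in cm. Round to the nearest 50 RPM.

N ≈ 54200 RPM

r = 46 mm = 4.6 cm
151,000 = 11.18 × 4.6 × (N/1000)²
(N/1000)² = 151,000 / 51.428 = 2936.144
N = 1000 × √2936.144 ≈ 54,186.2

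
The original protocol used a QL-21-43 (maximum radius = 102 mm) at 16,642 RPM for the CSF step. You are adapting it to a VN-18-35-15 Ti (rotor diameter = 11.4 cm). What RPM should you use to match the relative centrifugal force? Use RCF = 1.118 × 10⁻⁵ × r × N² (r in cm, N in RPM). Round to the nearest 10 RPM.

≈ 22260 RPM

Original rotor: r = 102 mm = 10.2 cm
RCF = 1.118 × 10⁻⁵ × r × N²
RCF_original = 1.118 × 10⁻⁵ × 10.2 × (16642)² = 1.118 × 10⁻⁵ × 10.2 × 276,956,164 ≈ 31,583 × g
Your rotor: r = 11.4 / 2 = 5.7 cm
31,583 = 1.118 × 10⁻⁵ × 5.7 × N²
N² = 31,583 / (6.3726 × 10⁻⁵) = 495,606,189
N ≈ √495,606,189 ≈ 22,262.2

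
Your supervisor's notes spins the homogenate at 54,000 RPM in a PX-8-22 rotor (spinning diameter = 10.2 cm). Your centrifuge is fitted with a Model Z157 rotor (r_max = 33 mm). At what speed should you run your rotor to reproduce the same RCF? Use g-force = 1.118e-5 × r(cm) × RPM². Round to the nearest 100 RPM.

Original rotor: r = 10.2 / 2 = 5.1 cm
RCF = 1.118 × 10⁻⁵ × r × N²
RCF_original = 1.118 × 10⁻⁵ × 5.1 × (54000)² = 1.118 × 10⁻⁵ × 5.1 × 2,916,000,000 ≈ 166,264.5 × g
Your rotor: r = 33 mm = 3.3 cm
166,264.5 = 1.118 × 10⁻⁵ × 3.3 × N²
N² = 166,264.5 / (3.6894 × 10⁻⁵) = 4,506,545,780
N ≈ √4,506,545,780 ≈ 67,130.8

≈ 67100 RPM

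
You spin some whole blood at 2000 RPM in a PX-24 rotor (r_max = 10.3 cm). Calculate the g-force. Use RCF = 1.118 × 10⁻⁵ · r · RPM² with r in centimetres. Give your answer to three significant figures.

RCF = 1.118 × 10⁻⁵ × r × N²
RCF = 1.118 × 10⁻⁵ × 10.3 × (2000)² = 1.118 × 10⁻⁵ × 10.3 × 4,000,000 ≈ 460.6 × g

461 g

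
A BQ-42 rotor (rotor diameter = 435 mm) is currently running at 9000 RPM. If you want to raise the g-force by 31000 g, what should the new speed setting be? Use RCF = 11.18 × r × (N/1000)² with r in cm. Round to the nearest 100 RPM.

≈ 14400 RPM

r = 435 mm / 2 = 217.5 mm = 21.75 cm
Current RCF = 11.18 × 21.75 × (9)² = 11.18 × 21.75 × 81 ≈ 19,696.4 × g
Target RCF = 19,696.4 + 31,000 = 50,696.4 × g
(N/1000)² = 50,696.4 / 243.165 = 208.4856
N = 1000 × √208.4856 ≈ 14,439.0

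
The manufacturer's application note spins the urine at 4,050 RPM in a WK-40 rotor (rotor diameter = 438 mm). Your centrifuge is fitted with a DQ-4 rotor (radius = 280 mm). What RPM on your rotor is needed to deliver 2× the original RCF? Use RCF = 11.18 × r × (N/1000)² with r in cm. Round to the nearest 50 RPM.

Original rotor: r = 438 mm / 2 = 219 mm = 21.9 cm
RCF_original = 11.18 × 21.9 × (4.05)² = 11.18 × 21.9 × 16.4025 ≈ 4,016 × g
Target RCF = 2 × 4,016 ≈ 8,032 × g
Your rotor: r = 280 mm = 28.0 cm
8,032 = 11.18 × 28 × (N/1000)²
(N/1000)² = 8,032 / 313.04 = 25.65806
N = 1000 × √25.65806 ≈ 5,065.4

5050 RPM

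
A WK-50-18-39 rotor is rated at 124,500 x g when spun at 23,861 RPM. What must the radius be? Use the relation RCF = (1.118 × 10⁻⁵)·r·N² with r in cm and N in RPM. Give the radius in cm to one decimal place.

RCF = 1.118 × 10⁻⁵ × r × N²
124500 = 1.118 × 10⁻⁵ × r × (23861)²
r = 124500 / (1.118 × 10⁻⁵ × 569,347,321) = 124500 / 6365.303 ≈ 19.559 cm

19.6 cm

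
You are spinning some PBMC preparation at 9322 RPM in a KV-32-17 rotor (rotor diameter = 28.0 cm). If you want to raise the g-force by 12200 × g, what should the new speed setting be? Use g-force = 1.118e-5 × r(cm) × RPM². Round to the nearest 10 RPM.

r = 28.0 / 2 = 14 cm
Current RCF = 1.118 × 10⁻⁵ × 14 × (9322)² = 1.118 × 10⁻⁵ × 14 × 86,899,684 ≈ 13,601.5 × g
Target RCF = 13,601.5 + 12,200 = 25,801.5 × g
N² = 25,801.5 / (15.652 × 10⁻⁵) = 164,844,748
N ≈ √164,844,748 ≈ 12,839.2

12840 RPM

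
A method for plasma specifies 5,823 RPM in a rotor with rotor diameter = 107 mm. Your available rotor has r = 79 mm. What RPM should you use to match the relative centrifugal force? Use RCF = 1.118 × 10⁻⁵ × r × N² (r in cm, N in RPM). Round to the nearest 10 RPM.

≈ 4790 RPM

Original rotor: r = 107 mm / 2 = 53.5 mm = 5.35 cm
RCF = 1.118 × 10⁻⁵ × r × N²
RCF_original = 1.118 × 10⁻⁵ × 5.35 × (5823)² = 1.118 × 10⁻⁵ × 5.35 × 33,907,329 ≈ 2,028.1 × g
Your rotor: r = 79 mm = 7.9 cm
2,028.1 = 1.118 × 10⁻⁵ × 7.9 × N²
N² = 2,028.1 / (8.8322 × 10⁻⁵) = 22,962,569
N ≈ √22,962,569 ≈ 4,791.9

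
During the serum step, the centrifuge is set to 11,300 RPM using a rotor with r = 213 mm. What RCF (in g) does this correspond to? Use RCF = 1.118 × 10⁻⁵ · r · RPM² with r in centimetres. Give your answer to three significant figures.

r = 213 mm = 21.3 cm
RCF = 1.118 × 10⁻⁵ × r × N²
RCF = 1.118 × 10⁻⁵ × 21.3 × (11300)² = 1.118 × 10⁻⁵ × 21.3 × 127,690,000 ≈ 30,407.3 × g

RCF ≈ 30400 g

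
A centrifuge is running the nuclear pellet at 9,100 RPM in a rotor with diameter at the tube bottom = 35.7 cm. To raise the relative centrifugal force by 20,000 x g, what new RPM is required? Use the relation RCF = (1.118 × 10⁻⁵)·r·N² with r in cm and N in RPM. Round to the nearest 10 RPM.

≈ 13530 RPM

r = 35.7 / 2 = 17.85 cm
Current RCF = 1.118 × 10⁻⁵ × 17.85 × (9100)² = 1.118 × 10⁻⁵ × 17.85 × 82,810,000 ≈ 16,525.8 × g
Target RCF = 16,525.8 + 20,000 = 36,525.8 × g
N² = 36,525.8 / (19.9563 × 10⁻⁵) = 183,028,918
N ≈ √183,028,918 ≈ 13,528.8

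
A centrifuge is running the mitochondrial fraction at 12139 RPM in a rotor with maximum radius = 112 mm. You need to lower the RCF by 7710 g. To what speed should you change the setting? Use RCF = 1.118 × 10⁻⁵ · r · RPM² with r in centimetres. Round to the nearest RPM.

9262 RPM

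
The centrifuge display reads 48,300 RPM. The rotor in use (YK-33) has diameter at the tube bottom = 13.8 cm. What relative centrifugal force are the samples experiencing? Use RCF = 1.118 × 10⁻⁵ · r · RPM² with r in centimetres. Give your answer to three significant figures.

RCF ≈ 180000 g

r = 13.8 / 2 = 6.9 cm
RCF = 1.118 × 10⁻⁵ × 6.9 × (48300)² = 1.118 × 10⁻⁵ × 6.9 × 2,332,890,000 ≈ 179,963.8 × g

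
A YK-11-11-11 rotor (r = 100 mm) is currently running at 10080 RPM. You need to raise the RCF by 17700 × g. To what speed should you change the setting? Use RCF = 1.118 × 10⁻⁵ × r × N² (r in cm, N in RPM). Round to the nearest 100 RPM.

r = 100 mm = 10.0 cm
Current RCF = 1.118 × 10⁻⁵ × 10 × (10080)² = 1.118 × 10⁻⁵ × 10 × 101,606,400 ≈ 11,359.6 × g
Target RCF = 11,359.6 + 17,700 = 29,059.6 × g
N² = 29,059.6 / (11.18 × 10⁻⁵) = 259,924,866
N ≈ √259,924,866 ≈ 16,122.2

N₂ ≈ 16100 RPM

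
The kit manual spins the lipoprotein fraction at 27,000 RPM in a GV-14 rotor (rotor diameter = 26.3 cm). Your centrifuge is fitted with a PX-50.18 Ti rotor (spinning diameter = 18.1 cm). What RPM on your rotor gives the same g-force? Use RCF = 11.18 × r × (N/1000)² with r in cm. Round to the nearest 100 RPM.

Original rotor: r = 26.3 / 2 = 13.15 cm
RCF = 11.18 × r × (N/1000)²
RCF_original = 11.18 × 13.15 × (27)² = 11.18 × 13.15 × 729 ≈ 107,175.4 × g
Your rotor: r = 18.1 / 2 = 9.05 cm
107,175.4 = 11.18 × 9.05 × (N/1000)²
(N/1000)² = 107,175.4 / 101.179 = 1059.265
N = 1000 × √1059.265 ≈ 32,546.4

32500 RPM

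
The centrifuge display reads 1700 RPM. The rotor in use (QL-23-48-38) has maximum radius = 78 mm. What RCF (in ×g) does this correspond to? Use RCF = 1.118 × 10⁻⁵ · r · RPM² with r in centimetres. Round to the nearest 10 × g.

r = 78 mm = 7.8 cm
RCF = 1.118 × 10⁻⁵ × 7.8 × (1700)² = 1.118 × 10⁻⁵ × 7.8 × 2,890,000 ≈ 252 × g

≈ 250 ×g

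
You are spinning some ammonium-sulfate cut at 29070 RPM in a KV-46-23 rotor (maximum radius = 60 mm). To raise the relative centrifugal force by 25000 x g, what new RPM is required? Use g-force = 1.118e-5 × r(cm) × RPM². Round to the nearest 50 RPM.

r = 60 mm = 6.0 cm
Current RCF = 1.118 × 10⁻⁵ × 6 × (29070)² = 1.118 × 10⁻⁵ × 6 × 845,064,900 ≈ 56,687 × g
Target RCF = 56,687 + 25,000 = 81,687 × g
N² = 81,687 / (6.708 × 10⁻⁵) = 1,217,754,919
N ≈ √1,217,754,919 ≈ 34,896.3

N₂ ≈ 34900 RPM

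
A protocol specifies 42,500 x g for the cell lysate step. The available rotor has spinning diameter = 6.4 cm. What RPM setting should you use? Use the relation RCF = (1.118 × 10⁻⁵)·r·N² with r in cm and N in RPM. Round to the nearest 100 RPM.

r = 6.4 / 2 = 3.2 cm
42,500 = 1.118 × 10⁻⁵ × 3.2 × N²
N² = 42,500 / (3.5776 × 10⁻⁵) = 1,187,947,227
N ≈ √1,187,947,227 ≈ 34,466.6

34500 RPM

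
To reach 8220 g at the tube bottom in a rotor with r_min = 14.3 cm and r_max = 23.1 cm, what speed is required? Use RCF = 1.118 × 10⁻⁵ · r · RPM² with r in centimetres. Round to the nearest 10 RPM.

N ≈ 5640 RPM

Use r_max = 23.1 cm.
8,220 = 1.118 × 10⁻⁵ × 23.1 × N²
N² = 8,220 / (25.8258 × 10⁻⁵) = 31,828,636
N ≈ √31,828,636 ≈ 5,641.7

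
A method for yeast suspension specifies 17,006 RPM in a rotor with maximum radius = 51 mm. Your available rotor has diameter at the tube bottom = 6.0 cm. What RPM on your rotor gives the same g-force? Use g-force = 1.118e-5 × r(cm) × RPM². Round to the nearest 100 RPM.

≈ 22200 RPM

Original rotor: r = 51 mm = 5.1 cm
RCF_original = 1.118 × 10⁻⁵ × 5.1 × (17006)² = 1.118 × 10⁻⁵ × 5.1 × 289,204,036 ≈ 16,489.8 × g
Your rotor: r = 6.0 / 2 = 3 cm
16,489.8 = 1.118 × 10⁻⁵ × 3 × N²
N² = 16,489.8 / (3.354 × 10⁻⁵) = 491,645,796
N ≈ √491,645,796 ≈ 22,173.1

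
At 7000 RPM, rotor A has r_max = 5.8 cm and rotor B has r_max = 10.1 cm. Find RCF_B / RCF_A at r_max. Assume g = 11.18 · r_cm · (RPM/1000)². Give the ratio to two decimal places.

At fixed N, RCF ∝ r, so RCF_B/RCF_A = r_B/r_A = 10.1 / 5.8 = 1.7414.

1.74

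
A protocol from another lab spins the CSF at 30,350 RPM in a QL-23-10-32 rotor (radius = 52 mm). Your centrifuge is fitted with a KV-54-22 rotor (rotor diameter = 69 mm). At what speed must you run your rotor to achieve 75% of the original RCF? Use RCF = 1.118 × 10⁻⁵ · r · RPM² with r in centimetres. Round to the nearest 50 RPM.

≈ 32250 RPM

Original rotor: r = 52 mm = 5.2 cm
RCF_original = 1.118 × 10⁻⁵ × 5.2 × (30350)² = 1.118 × 10⁻⁵ × 5.2 × 921,122,500 ≈ 53,550.4 × g
Target RCF = 0.75 × 53,550.4 ≈ 40,162.8 × g
Your rotor: r = 69 mm / 2 = 34.5 mm = 3.45 cm
40,162.8 = 1.118 × 10⁻⁵ × 3.45 × N²
N² = 40,162.8 / (3.8571 × 10⁻⁵) = 1,041,269,347
N ≈ √1,041,269,347 ≈ 32,268.7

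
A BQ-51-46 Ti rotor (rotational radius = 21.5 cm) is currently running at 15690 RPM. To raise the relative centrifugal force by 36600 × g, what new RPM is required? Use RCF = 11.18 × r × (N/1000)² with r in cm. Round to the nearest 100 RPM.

Current RCF = 11.18 × 21.5 × (15.69)² = 11.18 × 21.5 × 246.1761 ≈ 59,173.3 × g
Target RCF = 59,173.3 + 36,600 = 95,773.3 × g
(N/1000)² = 95,773.3 / 240.37 = 398.4412
N = 1000 × √398.4412 ≈ 19,961.0

≈ 20000 RPM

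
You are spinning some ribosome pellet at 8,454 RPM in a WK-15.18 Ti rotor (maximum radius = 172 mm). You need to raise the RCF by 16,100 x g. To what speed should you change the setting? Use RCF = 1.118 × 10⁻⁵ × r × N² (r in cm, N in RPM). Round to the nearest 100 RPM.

r = 172 mm = 17.2 cm
Current RCF = 1.118 × 10⁻⁵ × 17.2 × (8454)² = 1.118 × 10⁻⁵ × 17.2 × 71,470,116 ≈ 13,743.4 × g
Target RCF = 13,743.4 + 16,100 = 29,843.4 × g
N² = 29,843.4 / (19.2296 × 10⁻⁵) = 155,195,116
N ≈ √155,195,116 ≈ 12,457.7

≈ 12500 RPM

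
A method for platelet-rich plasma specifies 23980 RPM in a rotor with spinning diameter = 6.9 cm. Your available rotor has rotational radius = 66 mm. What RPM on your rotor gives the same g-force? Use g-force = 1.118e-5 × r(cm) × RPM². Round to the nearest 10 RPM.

Original rotor: r = 6.9 / 2 = 3.45 cm
RCF_original = 1.118 × 10⁻⁵ × 3.45 × (23980)² = 1.118 × 10⁻⁵ × 3.45 × 575,040,400 ≈ 22,179.9 × g
Your rotor: r = 66 mm = 6.6 cm
22,179.9 = 1.118 × 10⁻⁵ × 6.6 × N²
N² = 22,179.9 / (7.3788 × 10⁻⁵) = 300,589,527
N ≈ √300,589,527 ≈ 17,337.5

17340 RPM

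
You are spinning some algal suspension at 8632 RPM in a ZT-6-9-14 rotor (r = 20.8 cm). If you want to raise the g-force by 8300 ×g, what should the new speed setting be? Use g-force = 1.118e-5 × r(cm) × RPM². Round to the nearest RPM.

Current RCF = 1.118 × 10⁻⁵ × 20.8 × (8632)² = 1.118 × 10⁻⁵ × 20.8 × 74,511,424 ≈ 17,327.2 × g
Target RCF = 17,327.2 + 8,300 = 25,627.2 × g
N² = 25,627.2 / (23.2544 × 10⁻⁵) = 110,203,660
N ≈ √110,203,660 ≈ 10,497.8

10498 RPM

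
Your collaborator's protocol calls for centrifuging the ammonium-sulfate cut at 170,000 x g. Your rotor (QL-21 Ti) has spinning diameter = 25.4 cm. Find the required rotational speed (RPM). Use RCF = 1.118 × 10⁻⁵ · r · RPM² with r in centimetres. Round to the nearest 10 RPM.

≈ 34600 RPM

r = 25.4 / 2 = 12.7 cm
170,000 = 1.118 × 10⁻⁵ × 12.7 × N²
N² = 170,000 / (14.1986 × 10⁻⁵) = 1,197,301,142
N ≈ √1,197,301,142 ≈ 34,602.0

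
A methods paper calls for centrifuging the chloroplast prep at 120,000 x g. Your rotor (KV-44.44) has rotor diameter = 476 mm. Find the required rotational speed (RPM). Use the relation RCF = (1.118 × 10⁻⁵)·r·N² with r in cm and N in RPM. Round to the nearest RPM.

N ≈ 21236 RPM

r = 476 mm / 2 = 238 mm = 23.8 cm
120,000 = 1.118 × 10⁻⁵ × 23.8 × N²
N² = 120,000 / (26.6084 × 10⁻⁵) = 450,985,403
N ≈ √450,985,403 ≈ 21,236.4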